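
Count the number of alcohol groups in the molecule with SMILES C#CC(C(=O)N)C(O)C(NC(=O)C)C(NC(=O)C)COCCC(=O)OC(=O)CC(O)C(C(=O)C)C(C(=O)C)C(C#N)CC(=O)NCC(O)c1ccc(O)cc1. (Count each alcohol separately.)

Reading the structure from left to right:
  HC≡C: C≡C triple bond → alkyne.
  CH(CONH2): pendant –CONH2: carbonyl C bonded to C and N → amide.
  CH(OH): –OH on an sp³ carbon → alcohol (secondary).
  CH(NHCOCH3): pendant –NHC(=O)CH3: N bonded to a carbonyl → amide (not amine).
  CH(NHCOCH3): pendant –NHC(=O)CH3: N bonded to a carbonyl → amide (not amine).
  CH2OCH2: C–O–C with sp³ carbons on both sides and no adjacent C=O → ether.
  CH2CO-O-COCH2: two acyl groups sharing one oxygen, –C(=O)–O–C(=O)– → anhydride.
  CH(OH): –OH on an sp³ carbon → alcohol (secondary).
  CH(COCH3): pendant –COCH3: carbonyl C bonded to two carbons → ketone.
  CH(COCH3): pendant –COCH3: carbonyl C bonded to two carbons → ketone.
  CH(CN): pendant –C≡N: nitrile.
  CH2CONHCH2: –C(=O)–N– linkage → amide (the N is not an amine).
  CH(OH): –OH on an sp³ carbon → alcohol (secondary).
  C6H4OH: –OH attached directly to an aromatic ring → phenol (not alcohol); the ring itself is an arene.
Alcohol appears at: CH(OH), CH(OH), CH(OH) → 3.

3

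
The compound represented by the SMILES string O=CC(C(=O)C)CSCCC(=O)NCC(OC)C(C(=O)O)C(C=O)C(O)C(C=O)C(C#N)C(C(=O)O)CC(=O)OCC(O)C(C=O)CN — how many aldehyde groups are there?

4

Taking each segment in turn:
  OHC: terminal –CHO: carbonyl C bonded to H and C → aldehyde.
  CH(COCH3): pendant –COCH3: carbonyl C bonded to two carbons → ketone.
  CH2SCH2: C–S–C linkage → sulfide (thioether).
  CH2CONHCH2: –C(=O)–N– linkage → amide (the N is not an amine).
  CH(OCH3): pendant –OCH3: C–O–C with sp³ C, no adjacent C=O → ether.
  CH(COOH): pendant –COOH: carbonyl C bonded to C and –OH → carboxylic acid.
  CH(CHO): pendant –CHO: carbonyl C bonded to C and H → aldehyde.
  CH(OH): –OH on an sp³ carbon → alcohol (secondary).
  CH(CHO): pendant –CHO: carbonyl C bonded to C and H → aldehyde.
  CH(CN): pendant –C≡N: nitrile.
  CH(COOH): pendant –COOH: carbonyl C bonded to C and –OH → carboxylic acid.
  CH2COOCH2: –C(=O)–O–C with C on the carbonyl side → ester.
  CH(OH): –OH on an sp³ carbon → alcohol (secondary).
  CH(CHO): pendant –CHO: carbonyl C bonded to C and H → aldehyde.
  CH2NH2: –NH2 on an sp³ carbon with no adjacent C=O → amine.
Aldehyde appears at: OHC, CH(CHO), CH(CHO), CH(CHO) → 4.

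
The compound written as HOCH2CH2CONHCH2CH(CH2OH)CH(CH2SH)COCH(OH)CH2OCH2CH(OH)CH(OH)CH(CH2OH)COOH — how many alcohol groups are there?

HO– on an sp³ carbon → alcohol.
–C(=O)–N– linkage → amide (the N is not an amine).
pendant –CH2OH on an sp³ backbone C → alcohol.
pendant –CH2SH → thiol.
–C(=O)– with carbon on both sides → ketone.
–OH on an sp³ carbon → alcohol (secondary).
C–O–C with sp³ carbons on both sides and no adjacent C=O → ether.
–OH on an sp³ carbon → alcohol (secondary).
–OH on an sp³ carbon → alcohol (secondary).
pendant –CH2OH on an sp³ backbone C → alcohol.
–COOH: carbonyl C bonded to –OH and C → carboxylic acid (the –OH is not a separate alcohol).
Alcohol appears at: HOCH2, CH(CH2OH), CH(OH), CH(OH), CH(OH), CH(CH2OH) → 6.

6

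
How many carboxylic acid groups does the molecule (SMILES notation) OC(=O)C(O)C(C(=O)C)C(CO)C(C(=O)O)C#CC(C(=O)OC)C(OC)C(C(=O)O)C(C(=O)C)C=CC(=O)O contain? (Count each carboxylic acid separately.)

4

Reading the structure from left to right:
  HOOC: –COOH: carbonyl C bonded to –OH and C → carboxylic acid (the –OH is not a separate alcohol).
  CH(OH): –OH on an sp³ carbon → alcohol (secondary).
  CH(COCH3): pendant –COCH3: carbonyl C bonded to two carbons → ketone.
  CH(CH2OH): pendant –CH2OH on an sp³ backbone C → alcohol.
  CH(COOH): pendant –COOH: carbonyl C bonded to C and –OH → carboxylic acid.
  C≡C: C≡C triple bond → alkyne.
  CH(COOCH3): pendant –COOCH3: carbonyl C bonded to C and –OCH3 → ester.
  CH(OCH3): pendant –OCH3: C–O–C with sp³ C, no adjacent C=O → ether.
  CH(COOH): pendant –COOH: carbonyl C bonded to C and –OH → carboxylic acid.
  CH(COCH3): pendant –COCH3: carbonyl C bonded to two carbons → ketone.
  CH=CH: C=C double bond → alkene.
  COOH: –COOH: carbonyl C bonded to –OH and C → carboxylic acid (the –OH is not a separate alcohol).
Carboxylic acid appears at: HOOC, CH(COOH), CH(COOH), COOH → 4.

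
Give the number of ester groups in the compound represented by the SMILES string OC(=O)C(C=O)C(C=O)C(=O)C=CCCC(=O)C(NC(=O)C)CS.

–COOH: carbonyl C bonded to –OH and C → carboxylic acid (the –OH is not a separate alcohol).
pendant –CHO: carbonyl C bonded to C and H → aldehyde.
pendant –CHO: carbonyl C bonded to C and H → aldehyde.
–C(=O)– with carbon on both sides → ketone.
C=C double bond → alkene.
–C(=O)– with carbon on both sides → ketone.
pendant –NHC(=O)CH3: N bonded to a carbonyl → amide (not amine).
–SH on an sp³ carbon → thiol.
No segment is a ester: HOOC is carboxylic acid, not ester; CO is ketone, not ester; CO is ketone, not ester. → 0.

0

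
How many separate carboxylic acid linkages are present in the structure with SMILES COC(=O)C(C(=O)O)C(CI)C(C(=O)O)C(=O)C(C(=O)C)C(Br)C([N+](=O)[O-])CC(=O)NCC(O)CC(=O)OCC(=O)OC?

2

Working along the chain:
  CH3OOC: CH3O–C(=O)–: carbonyl C bonded to C and to –OCH3 → ester (not ketone + ether).
  CH(COOH): pendant –COOH: carbonyl C bonded to C and –OH → carboxylic acid.
  CH(CH2I): pendant –CH2X: halogen on sp³ carbon → alkyl halide.
  CH(COOH): pendant –COOH: carbonyl C bonded to C and –OH → carboxylic acid.
  CO: –C(=O)– with carbon on both sides → ketone.
  CH(COCH3): pendant –COCH3: carbonyl C bonded to two carbons → ketone.
  CH(Br): halogen on an sp³ carbon → alkyl halide.
  CH(NO2): –NO2 on an sp³ carbon → nitro (the N=O is not a carbonyl).
  CH2CONHCH2: –C(=O)–N– linkage → amide (the N is not an amine).
  CH(OH): –OH on an sp³ carbon → alcohol (secondary).
  CH2COOCH2: –C(=O)–O–C with C on the carbonyl side → ester.
  COOCH3: –C(=O)OCH3: carbonyl C bonded to C and to –OCH3 → ester (not ketone + ether).
Carboxylic acid appears at: CH(COOH), CH(COOH) → 2.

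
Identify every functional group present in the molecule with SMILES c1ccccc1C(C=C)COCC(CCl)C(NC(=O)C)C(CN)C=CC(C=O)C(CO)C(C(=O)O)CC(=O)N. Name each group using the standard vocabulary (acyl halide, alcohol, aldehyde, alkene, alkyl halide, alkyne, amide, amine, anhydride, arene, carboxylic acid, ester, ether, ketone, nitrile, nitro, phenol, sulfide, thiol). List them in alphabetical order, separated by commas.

alcohol, aldehyde, alkene, alkyl halide, amide, amine, arene, carboxylic acid, ether

Working along the chain:
  C6H5: C6H5– phenyl ring → arene.
  CH(CH=CH2): pendant –CH=CH2: C=C double bond → alkene.
  CH2OCH2: C–O–C with sp³ carbons on both sides and no adjacent C=O → ether.
  CH(CH2Cl): pendant –CH2X: halogen on sp³ carbon → alkyl halide.
  CH(NHCOCH3): pendant –NHC(=O)CH3: N bonded to a carbonyl → amide (not amine).
  CH(CH2NH2): pendant –CH2NH2: N on sp³ C, no adjacent C=O → amine.
  CH=CH: C=C double bond → alkene.
  CH(CHO): pendant –CHO: carbonyl C bonded to C and H → aldehyde.
  CH(CH2OH): pendant –CH2OH on an sp³ backbone C → alcohol.
  CH(COOH): pendant –COOH: carbonyl C bonded to C and –OH → carboxylic acid.
  CONH2: –C(=O)NH2: carbonyl C bonded to C and to N → amide (the N is not a separate amine).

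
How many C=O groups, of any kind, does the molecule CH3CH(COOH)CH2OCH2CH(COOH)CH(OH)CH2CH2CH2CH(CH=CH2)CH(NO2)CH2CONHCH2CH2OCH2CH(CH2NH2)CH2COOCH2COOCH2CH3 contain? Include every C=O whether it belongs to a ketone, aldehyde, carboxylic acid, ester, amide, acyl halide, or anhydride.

CH(COOH): carboxylic acid, 1 C=O (running total 1).
CH(COOH): carboxylic acid, 1 C=O (running total 2).
CH2CONHCH2: amide, 1 C=O (running total 3).
CH2COOCH2: ester, 1 C=O (running total 4).
COOCH2CH3: ester, 1 C=O (running total 5).

5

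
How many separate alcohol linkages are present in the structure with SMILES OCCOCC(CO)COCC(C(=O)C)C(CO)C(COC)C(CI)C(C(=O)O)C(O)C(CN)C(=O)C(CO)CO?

6

Reading the structure from left to right:
  HOCH2: HO– on an sp³ carbon → alcohol.
  CH2OCH2: C–O–C with sp³ carbons on both sides and no adjacent C=O → ether.
  CH(CH2OH): pendant –CH2OH on an sp³ backbone C → alcohol.
  CH2OCH2: C–O–C with sp³ carbons on both sides and no adjacent C=O → ether.
  CH(COCH3): pendant –COCH3: carbonyl C bonded to two carbons → ketone.
  CH(CH2OH): pendant –CH2OH on an sp³ backbone C → alcohol.
  CH(CH2OCH3): pendant –CH2OCH3: C–O–C linkage → ether.
  CH(CH2I): pendant –CH2X: halogen on sp³ carbon → alkyl halide.
  CH(COOH): pendant –COOH: carbonyl C bonded to C and –OH → carboxylic acid.
  CH(OH): –OH on an sp³ carbon → alcohol (secondary).
  CH(CH2NH2): pendant –CH2NH2: N on sp³ C, no adjacent C=O → amine.
  CO: –C(=O)– with carbon on both sides → ketone.
  CH(CH2OH): pendant –CH2OH on an sp³ backbone C → alcohol.
  CH2OH: –OH on an sp³ carbon → alcohol.
Alcohol appears at: HOCH2, CH(CH2OH), CH(CH2OH), CH(OH), CH(CH2OH), CH2OH → 6.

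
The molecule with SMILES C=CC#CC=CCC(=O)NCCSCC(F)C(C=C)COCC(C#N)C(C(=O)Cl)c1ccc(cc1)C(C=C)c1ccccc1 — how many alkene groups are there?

4

C=C double bond → alkene.
C≡C triple bond → alkyne.
C=C double bond → alkene.
–C(=O)–N– linkage → amide (the N is not an amine).
C–S–C linkage → sulfide (thioether).
halogen on an sp³ carbon → alkyl halide.
pendant –CH=CH2: C=C double bond → alkene.
C–O–C with sp³ carbons on both sides and no adjacent C=O → ether.
pendant –C≡N: nitrile.
pendant –C(=O)X: carbonyl C bonded to C and halogen → acyl halide.
para-disubstituted benzene ring → arene.
pendant –CH=CH2: C=C double bond → alkene.
–C6H5 phenyl ring → arene.
Alkene appears at: CH2=CH, CH=CH, CH(CH=CH2), CH(CH=CH2) → 4.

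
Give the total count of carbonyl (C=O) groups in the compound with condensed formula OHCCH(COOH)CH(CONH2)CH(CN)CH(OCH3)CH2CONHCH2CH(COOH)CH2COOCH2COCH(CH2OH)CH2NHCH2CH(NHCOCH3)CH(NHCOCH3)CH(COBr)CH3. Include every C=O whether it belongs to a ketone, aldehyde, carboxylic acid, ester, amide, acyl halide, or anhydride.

10

OHC: aldehyde, 1 C=O (running total 1).
CH(COOH): carboxylic acid, 1 C=O (running total 2).
CH(CONH2): amide, 1 C=O (running total 3).
CH2CONHCH2: amide, 1 C=O (running total 4).
CH(COOH): carboxylic acid, 1 C=O (running total 5).
CH2COOCH2: ester, 1 C=O (running total 6).
CO: ketone, 1 C=O (running total 7).
CH(NHCOCH3): amide, 1 C=O (running total 8).
CH(NHCOCH3): amide, 1 C=O (running total 9).
CH(COBr): acyl halide, 1 C=O (running total 10).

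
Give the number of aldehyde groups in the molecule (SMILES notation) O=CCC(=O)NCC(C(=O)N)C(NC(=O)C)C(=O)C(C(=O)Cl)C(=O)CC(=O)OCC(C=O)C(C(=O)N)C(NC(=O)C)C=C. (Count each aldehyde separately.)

2

Reading the structure from left to right:
  OHC: terminal –CHO: carbonyl C bonded to H and C → aldehyde.
  CH2CONHCH2: –C(=O)–N– linkage → amide (the N is not an amine).
  CH(CONH2): pendant –CONH2: carbonyl C bonded to C and N → amide.
  CH(NHCOCH3): pendant –NHC(=O)CH3: N bonded to a carbonyl → amide (not amine).
  CO: –C(=O)– with carbon on both sides → ketone.
  CH(COCl): pendant –C(=O)X: carbonyl C bonded to C and halogen → acyl halide.
  CO: –C(=O)– with carbon on both sides → ketone.
  CH2COOCH2: –C(=O)–O–C with C on the carbonyl side → ester.
  CH(CHO): pendant –CHO: carbonyl C bonded to C and H → aldehyde.
  CH(CONH2): pendant –CONH2: carbonyl C bonded to C and N → amide.
  CH(NHCOCH3): pendant –NHC(=O)CH3: N bonded to a carbonyl → amide (not amine).
  CH=CH2: C=C double bond → alkene.
Aldehyde appears at: OHC, CH(CHO) → 2.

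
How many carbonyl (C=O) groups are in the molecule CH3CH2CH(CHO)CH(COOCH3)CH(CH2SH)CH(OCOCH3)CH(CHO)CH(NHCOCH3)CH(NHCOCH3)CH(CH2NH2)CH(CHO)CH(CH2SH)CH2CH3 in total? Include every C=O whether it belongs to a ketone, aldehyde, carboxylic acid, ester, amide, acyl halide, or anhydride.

7

CH(CHO): aldehyde, 1 C=O (running total 1).
CH(COOCH3): ester, 1 C=O (running total 2).
CH(OCOCH3): ester, 1 C=O (running total 3).
CH(CHO): aldehyde, 1 C=O (running total 4).
CH(NHCOCH3): amide, 1 C=O (running total 5).
CH(NHCOCH3): amide, 1 C=O (running total 6).
CH(CHO): aldehyde, 1 C=O (running total 7).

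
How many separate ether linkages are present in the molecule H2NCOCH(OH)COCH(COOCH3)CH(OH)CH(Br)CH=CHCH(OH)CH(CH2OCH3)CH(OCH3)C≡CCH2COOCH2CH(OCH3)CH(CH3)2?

3

Working along the chain:
  H2NCO: –C(=O)NH2: carbonyl C bonded to C and to N → amide (the N is not a separate amine).
  CH(OH): –OH on an sp³ carbon → alcohol (secondary).
  CO: –C(=O)– with carbon on both sides → ketone.
  CH(COOCH3): pendant –COOCH3: carbonyl C bonded to C and –OCH3 → ester.
  CH(OH): –OH on an sp³ carbon → alcohol (secondary).
  CH(Br): halogen on an sp³ carbon → alkyl halide.
  CH=CH: C=C double bond → alkene.
  CH(OH): –OH on an sp³ carbon → alcohol (secondary).
  CH(CH2OCH3): pendant –CH2OCH3: C–O–C linkage → ether.
  CH(OCH3): pendant –OCH3: C–O–C with sp³ C, no adjacent C=O → ether.
  C≡C: C≡C triple bond → alkyne.
  CH2COOCH2: –C(=O)–O–C with C on the carbonyl side → ester.
  CH(OCH3): pendant –OCH3: C–O–C with sp³ C, no adjacent C=O → ether.
Ether appears at: CH(CH2OCH3), CH(OCH3), CH(OCH3) → 3.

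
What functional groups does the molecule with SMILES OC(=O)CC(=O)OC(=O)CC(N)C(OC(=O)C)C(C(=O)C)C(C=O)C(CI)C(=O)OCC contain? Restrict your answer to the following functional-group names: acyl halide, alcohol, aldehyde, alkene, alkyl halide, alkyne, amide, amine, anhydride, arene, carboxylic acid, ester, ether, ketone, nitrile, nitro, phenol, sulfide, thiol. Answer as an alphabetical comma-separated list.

aldehyde, alkyl halide, amine, anhydride, carboxylic acid, ester, ketone

–COOH: carbonyl C bonded to –OH and C → carboxylic acid (the –OH is not a separate alcohol).
two acyl groups sharing one oxygen, –C(=O)–O–C(=O)– → anhydride.
–NH2 on an sp³ carbon with no adjacent C=O → amine.
pendant –OC(=O)CH3: an acyloxy group → ester.
pendant –COCH3: carbonyl C bonded to two carbons → ketone.
pendant –CHO: carbonyl C bonded to C and H → aldehyde.
pendant –CH2X: halogen on sp³ carbon → alkyl halide.
–C(=O)OCH2CH3: carbonyl C bonded to C and to –OEt → ester.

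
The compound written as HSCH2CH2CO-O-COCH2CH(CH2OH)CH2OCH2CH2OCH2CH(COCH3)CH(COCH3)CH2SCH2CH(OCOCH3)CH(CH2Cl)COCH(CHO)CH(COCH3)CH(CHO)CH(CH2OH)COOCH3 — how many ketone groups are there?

4

–SH on an sp³ carbon → thiol.
two acyl groups sharing one oxygen, –C(=O)–O–C(=O)– → anhydride.
pendant –CH2OH on an sp³ backbone C → alcohol.
C–O–C with sp³ carbons on both sides and no adjacent C=O → ether.
C–O–C with sp³ carbons on both sides and no adjacent C=O → ether.
pendant –COCH3: carbonyl C bonded to two carbons → ketone.
pendant –COCH3: carbonyl C bonded to two carbons → ketone.
C–S–C linkage → sulfide (thioether).
pendant –OC(=O)CH3: an acyloxy group → ester.
pendant –CH2X: halogen on sp³ carbon → alkyl halide.
–C(=O)– with carbon on both sides → ketone.
pendant –CHO: carbonyl C bonded to C and H → aldehyde.
pendant –COCH3: carbonyl C bonded to two carbons → ketone.
pendant –CHO: carbonyl C bonded to C and H → aldehyde.
pendant –CH2OH on an sp³ backbone C → alcohol.
–C(=O)OCH3: carbonyl C bonded to C and to –OCH3 → ester (not ketone + ether).
Ketone appears at: CH(COCH3), CH(COCH3), CO, CH(COCH3) → 4.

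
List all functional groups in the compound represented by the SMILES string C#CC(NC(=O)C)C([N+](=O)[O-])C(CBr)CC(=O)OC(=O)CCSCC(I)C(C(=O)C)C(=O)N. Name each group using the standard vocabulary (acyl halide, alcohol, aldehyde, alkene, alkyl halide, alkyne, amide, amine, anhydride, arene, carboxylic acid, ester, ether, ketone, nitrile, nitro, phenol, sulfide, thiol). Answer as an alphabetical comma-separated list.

C≡C triple bond → alkyne.
pendant –NHC(=O)CH3: N bonded to a carbonyl → amide (not amine).
–NO2 on an sp³ carbon → nitro (the N=O is not a carbonyl).
pendant –CH2X: halogen on sp³ carbon → alkyl halide.
two acyl groups sharing one oxygen, –C(=O)–O–C(=O)– → anhydride.
C–S–C linkage → sulfide (thioether).
halogen on an sp³ carbon → alkyl halide.
pendant –COCH3: carbonyl C bonded to two carbons → ketone.
–C(=O)NH2: carbonyl C bonded to C and to N → amide (the N is not a separate amine).

alkyl halide, alkyne, amide, anhydride, ketone, nitro, sulfide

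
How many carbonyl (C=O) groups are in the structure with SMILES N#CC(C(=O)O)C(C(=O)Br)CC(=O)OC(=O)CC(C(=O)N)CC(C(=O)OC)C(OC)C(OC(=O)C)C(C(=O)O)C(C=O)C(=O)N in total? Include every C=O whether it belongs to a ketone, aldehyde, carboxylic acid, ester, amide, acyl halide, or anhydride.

CH(COOH): carboxylic acid, 1 C=O (running total 1).
CH(COBr): acyl halide, 1 C=O (running total 2).
CH2CO-O-COCH2: anhydride, 2 C=O (running total 4).
CH(CONH2): amide, 1 C=O (running total 5).
CH(COOCH3): ester, 1 C=O (running total 6).
CH(OCOCH3): ester, 1 C=O (running total 7).
CH(COOH): carboxylic acid, 1 C=O (running total 8).
CH(CHO): aldehyde, 1 C=O (running total 9).
CONH2: amide, 1 C=O (running total 10).

10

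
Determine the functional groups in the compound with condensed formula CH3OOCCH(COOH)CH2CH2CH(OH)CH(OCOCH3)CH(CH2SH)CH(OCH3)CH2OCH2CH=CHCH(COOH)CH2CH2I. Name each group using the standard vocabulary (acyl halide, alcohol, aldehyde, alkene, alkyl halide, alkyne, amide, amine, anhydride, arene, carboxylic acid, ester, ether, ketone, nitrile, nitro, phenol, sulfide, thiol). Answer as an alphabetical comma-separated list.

alcohol, alkene, alkyl halide, carboxylic acid, ester, ether, thiol

Taking each segment in turn:
  CH3OOC: CH3O–C(=O)–: carbonyl C bonded to C and to –OCH3 → ester (not ketone + ether).
  CH(COOH): pendant –COOH: carbonyl C bonded to C and –OH → carboxylic acid.
  CH(OH): –OH on an sp³ carbon → alcohol (secondary).
  CH(OCOCH3): pendant –OC(=O)CH3: an acyloxy group → ester.
  CH(CH2SH): pendant –CH2SH → thiol.
  CH(OCH3): pendant –OCH3: C–O–C with sp³ C, no adjacent C=O → ether.
  CH2OCH2: C–O–C with sp³ carbons on both sides and no adjacent C=O → ether.
  CH=CH: C=C double bond → alkene.
  CH(COOH): pendant –COOH: carbonyl C bonded to C and –OH → carboxylic acid.
  CH2I: halogen on an sp³ carbon → alkyl halide.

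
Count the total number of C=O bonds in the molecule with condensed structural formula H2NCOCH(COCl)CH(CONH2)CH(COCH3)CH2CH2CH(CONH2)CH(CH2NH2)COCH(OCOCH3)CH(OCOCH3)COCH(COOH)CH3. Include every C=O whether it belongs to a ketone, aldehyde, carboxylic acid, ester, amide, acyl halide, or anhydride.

H2NCO: amide, 1 C=O (running total 1).
CH(COCl): acyl halide, 1 C=O (running total 2).
CH(CONH2): amide, 1 C=O (running total 3).
CH(COCH3): ketone, 1 C=O (running total 4).
CH(CONH2): amide, 1 C=O (running total 5).
CO: ketone, 1 C=O (running total 6).
CH(OCOCH3): ester, 1 C=O (running total 7).
CH(OCOCH3): ester, 1 C=O (running total 8).
CO: ketone, 1 C=O (running total 9).
CH(COOH): carboxylic acid, 1 C=O (running total 10).

10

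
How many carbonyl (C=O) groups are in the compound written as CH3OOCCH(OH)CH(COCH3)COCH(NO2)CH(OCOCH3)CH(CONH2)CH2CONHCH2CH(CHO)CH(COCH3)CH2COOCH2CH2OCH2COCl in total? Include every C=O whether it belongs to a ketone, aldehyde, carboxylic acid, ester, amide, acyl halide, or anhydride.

10

CH3OOC: ester, 1 C=O (running total 1).
CH(COCH3): ketone, 1 C=O (running total 2).
CO: ketone, 1 C=O (running total 3).
CH(OCOCH3): ester, 1 C=O (running total 4).
CH(CONH2): amide, 1 C=O (running total 5).
CH2CONHCH2: amide, 1 C=O (running total 6).
CH(CHO): aldehyde, 1 C=O (running total 7).
CH(COCH3): ketone, 1 C=O (running total 8).
CH2COOCH2: ester, 1 C=O (running total 9).
COCl: acyl halide, 1 C=O (running total 10).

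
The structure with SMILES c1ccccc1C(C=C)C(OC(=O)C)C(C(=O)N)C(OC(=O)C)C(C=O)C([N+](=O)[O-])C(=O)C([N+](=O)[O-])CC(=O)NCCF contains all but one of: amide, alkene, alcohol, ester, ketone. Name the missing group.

ketone: present (CO — –C(=O)– with carbon on both sides → ketone).
alkene: present (CH(CH=CH2) — pendant –CH=CH2: C=C double bond → alkene).
ester: present (CH(OCOCH3) — pendant –OC(=O)CH3: an acyloxy group → ester).
amide: present (CH(CONH2) — pendant –CONH2: carbonyl C bonded to C and N → amide).
alcohol: no segment matches this pattern.

alcohol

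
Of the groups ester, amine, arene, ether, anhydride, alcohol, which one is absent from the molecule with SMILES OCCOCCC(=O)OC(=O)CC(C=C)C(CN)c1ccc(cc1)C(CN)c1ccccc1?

alcohol: present (HOCH2 — HO– on an sp³ carbon → alcohol).
anhydride: present (CH2CO-O-COCH2 — two acyl groups sharing one oxygen, –C(=O)–O–C(=O)– → anhydride).
arene: present (C6H4 — para-disubstituted benzene ring → arene).
ether: present (CH2OCH2 — C–O–C with sp³ carbons on both sides and no adjacent C=O → ether).
amine: present (CH(CH2NH2) — pendant –CH2NH2: N on sp³ C, no adjacent C=O → amine).
ester: absent. In CH2CO-O-COCH2, the oxygen bridges two acyl groups, which is an anhydride, not an ester.

ester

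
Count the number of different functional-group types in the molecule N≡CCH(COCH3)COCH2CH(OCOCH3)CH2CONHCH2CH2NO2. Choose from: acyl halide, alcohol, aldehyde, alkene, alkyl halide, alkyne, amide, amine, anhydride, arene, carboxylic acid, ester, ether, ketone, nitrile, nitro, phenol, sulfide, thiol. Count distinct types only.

Working along the chain:
  N≡C: N≡C–: carbon triple-bonded to nitrogen → nitrile.
  CH(COCH3): pendant –COCH3: carbonyl C bonded to two carbons → ketone.
  CO: –C(=O)– with carbon on both sides → ketone.
  CH(OCOCH3): pendant –OC(=O)CH3: an acyloxy group → ester.
  CH2CONHCH2: –C(=O)–N– linkage → amide (the N is not an amine).
  CH2NO2: –NO2 on carbon → nitro group.
Distinct types present: amide, ester, ketone, nitrile, nitro.

5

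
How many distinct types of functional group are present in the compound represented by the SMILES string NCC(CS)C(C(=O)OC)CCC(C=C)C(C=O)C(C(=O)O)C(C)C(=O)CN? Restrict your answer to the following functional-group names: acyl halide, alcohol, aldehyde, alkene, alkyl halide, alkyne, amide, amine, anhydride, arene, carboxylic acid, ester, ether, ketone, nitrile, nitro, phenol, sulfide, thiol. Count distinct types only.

Working along the chain:
  H2NCH2: –NH2 on an sp³ carbon with no adjacent C=O → amine.
  CH(CH2SH): pendant –CH2SH → thiol.
  CH(COOCH3): pendant –COOCH3: carbonyl C bonded to C and –OCH3 → ester.
  CH(CH=CH2): pendant –CH=CH2: C=C double bond → alkene.
  CH(CHO): pendant –CHO: carbonyl C bonded to C and H → aldehyde.
  CH(COOH): pendant –COOH: carbonyl C bonded to C and –OH → carboxylic acid.
  CO: –C(=O)– with carbon on both sides → ketone.
  CH2NH2: –NH2 on an sp³ carbon with no adjacent C=O → amine.
Distinct types present: aldehyde, alkene, amine, carboxylic acid, ester, ketone, thiol.

7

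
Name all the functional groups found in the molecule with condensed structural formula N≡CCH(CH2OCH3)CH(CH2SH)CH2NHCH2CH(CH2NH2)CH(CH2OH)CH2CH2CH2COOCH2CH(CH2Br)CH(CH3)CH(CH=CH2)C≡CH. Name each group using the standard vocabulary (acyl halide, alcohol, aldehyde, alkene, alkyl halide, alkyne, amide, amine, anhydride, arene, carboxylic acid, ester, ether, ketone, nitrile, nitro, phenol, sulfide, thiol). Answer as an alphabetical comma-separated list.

N≡C–: carbon triple-bonded to nitrogen → nitrile.
pendant –CH2OCH3: C–O–C linkage → ether.
pendant –CH2SH → thiol.
C–N–C with sp³ carbons and no adjacent C=O → amine (secondary).
pendant –CH2NH2: N on sp³ C, no adjacent C=O → amine.
pendant –CH2OH on an sp³ backbone C → alcohol.
–C(=O)–O–C with C on the carbonyl side → ester.
pendant –CH2X: halogen on sp³ carbon → alkyl halide.
pendant –CH=CH2: C=C double bond → alkene.
C≡C triple bond → alkyne.

alcohol, alkene, alkyl halide, alkyne, amine, ester, ether, nitrile, thiol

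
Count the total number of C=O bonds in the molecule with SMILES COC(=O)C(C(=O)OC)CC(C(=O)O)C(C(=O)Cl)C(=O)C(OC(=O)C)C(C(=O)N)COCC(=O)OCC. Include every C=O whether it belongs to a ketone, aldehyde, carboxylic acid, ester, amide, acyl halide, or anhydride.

CH3OOC: ester, 1 C=O (running total 1).
CH(COOCH3): ester, 1 C=O (running total 2).
CH(COOH): carboxylic acid, 1 C=O (running total 3).
CH(COCl): acyl halide, 1 C=O (running total 4).
CO: ketone, 1 C=O (running total 5).
CH(OCOCH3): ester, 1 C=O (running total 6).
CH(CONH2): amide, 1 C=O (running total 7).
COOCH2CH3: ester, 1 C=O (running total 8).

8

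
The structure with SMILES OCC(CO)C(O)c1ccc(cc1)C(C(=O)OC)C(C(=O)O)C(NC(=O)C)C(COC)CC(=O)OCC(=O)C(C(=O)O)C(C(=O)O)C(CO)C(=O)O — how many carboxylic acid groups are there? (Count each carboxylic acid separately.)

4

Working along the chain:
  HOCH2: HO– on an sp³ carbon → alcohol.
  CH(CH2OH): pendant –CH2OH on an sp³ backbone C → alcohol.
  CH(OH): –OH on an sp³ carbon → alcohol (secondary).
  C6H4: para-disubstituted benzene ring → arene.
  CH(COOCH3): pendant –COOCH3: carbonyl C bonded to C and –OCH3 → ester.
  CH(COOH): pendant –COOH: carbonyl C bonded to C and –OH → carboxylic acid.
  CH(NHCOCH3): pendant –NHC(=O)CH3: N bonded to a carbonyl → amide (not amine).
  CH(CH2OCH3): pendant –CH2OCH3: C–O–C linkage → ether.
  CH2COOCH2: –C(=O)–O–C with C on the carbonyl side → ester.
  CO: –C(=O)– with carbon on both sides → ketone.
  CH(COOH): pendant –COOH: carbonyl C bonded to C and –OH → carboxylic acid.
  CH(COOH): pendant –COOH: carbonyl C bonded to C and –OH → carboxylic acid.
  CH(CH2OH): pendant –CH2OH on an sp³ backbone C → alcohol.
  COOH: –COOH: carbonyl C bonded to –OH and C → carboxylic acid (the –OH is not a separate alcohol).
Carboxylic acid appears at: CH(COOH), CH(COOH), CH(COOH), COOH → 4.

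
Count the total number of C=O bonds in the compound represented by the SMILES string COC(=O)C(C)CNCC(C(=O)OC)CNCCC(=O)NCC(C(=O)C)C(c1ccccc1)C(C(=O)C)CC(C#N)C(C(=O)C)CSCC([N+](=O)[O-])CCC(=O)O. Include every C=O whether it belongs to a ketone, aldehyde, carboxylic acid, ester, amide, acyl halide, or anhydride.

CH3OOC: ester, 1 C=O (running total 1).
CH(COOCH3): ester, 1 C=O (running total 2).
CH2CONHCH2: amide, 1 C=O (running total 3).
CH(COCH3): ketone, 1 C=O (running total 4).
CH(COCH3): ketone, 1 C=O (running total 5).
CH(COCH3): ketone, 1 C=O (running total 6).
COOH: carboxylic acid, 1 C=O (running total 7).

7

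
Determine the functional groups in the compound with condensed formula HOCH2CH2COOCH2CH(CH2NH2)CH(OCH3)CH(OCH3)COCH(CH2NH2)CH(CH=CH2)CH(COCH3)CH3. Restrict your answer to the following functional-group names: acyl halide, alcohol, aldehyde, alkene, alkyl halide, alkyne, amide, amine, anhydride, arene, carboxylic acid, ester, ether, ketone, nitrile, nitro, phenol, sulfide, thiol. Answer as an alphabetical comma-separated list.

HO– on an sp³ carbon → alcohol.
–C(=O)–O–C with C on the carbonyl side → ester.
pendant –CH2NH2: N on sp³ C, no adjacent C=O → amine.
pendant –OCH3: C–O–C with sp³ C, no adjacent C=O → ether.
pendant –OCH3: C–O–C with sp³ C, no adjacent C=O → ether.
–C(=O)– with carbon on both sides → ketone.
pendant –CH2NH2: N on sp³ C, no adjacent C=O → amine.
pendant –CH=CH2: C=C double bond → alkene.
pendant –COCH3: carbonyl C bonded to two carbons → ketone.

alcohol, alkene, amine, ester, ether, ketone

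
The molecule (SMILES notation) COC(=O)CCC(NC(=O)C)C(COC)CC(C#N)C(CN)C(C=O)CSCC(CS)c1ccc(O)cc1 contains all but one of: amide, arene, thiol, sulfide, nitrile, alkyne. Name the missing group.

arene: present (C6H4OH — –OH attached directly to an aromatic ring → phenol (not alcohol); the ring itself is an arene).
thiol: present (CH(CH2SH) — pendant –CH2SH → thiol).
amide: present (CH(NHCOCH3) — pendant –NHC(=O)CH3: N bonded to a carbonyl → amide (not amine)).
nitrile: present (CH(CN) — pendant –C≡N: nitrile).
sulfide: present (CH2SCH2 — C–S–C linkage → sulfide (thioether)).
alkyne: absent. In CH(CN), the triple bond is C≡N, not C≡C, so it is a nitrile.

alkyne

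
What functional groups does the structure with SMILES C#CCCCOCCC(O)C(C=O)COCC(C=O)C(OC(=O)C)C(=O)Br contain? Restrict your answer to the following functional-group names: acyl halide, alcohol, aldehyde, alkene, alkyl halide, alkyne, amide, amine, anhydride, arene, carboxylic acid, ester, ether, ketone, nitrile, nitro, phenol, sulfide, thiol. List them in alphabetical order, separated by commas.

Working along the chain:
  HC≡C: C≡C triple bond → alkyne.
  CH2OCH2: C–O–C with sp³ carbons on both sides and no adjacent C=O → ether.
  CH(OH): –OH on an sp³ carbon → alcohol (secondary).
  CH(CHO): pendant –CHO: carbonyl C bonded to C and H → aldehyde.
  CH2OCH2: C–O–C with sp³ carbons on both sides and no adjacent C=O → ether.
  CH(CHO): pendant –CHO: carbonyl C bonded to C and H → aldehyde.
  CH(OCOCH3): pendant –OC(=O)CH3: an acyloxy group → ester.
  COBr: –C(=O)Br: carbonyl C bonded to C and to a halogen → acyl halide (not alkyl halide).

acyl halide, alcohol, aldehyde, alkyne, ester, ether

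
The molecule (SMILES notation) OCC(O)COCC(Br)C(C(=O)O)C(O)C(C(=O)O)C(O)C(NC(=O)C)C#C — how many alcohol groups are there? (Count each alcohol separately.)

Taking each segment in turn:
  HOCH2: HO– on an sp³ carbon → alcohol.
  CH(OH): –OH on an sp³ carbon → alcohol (secondary).
  CH2OCH2: C–O–C with sp³ carbons on both sides and no adjacent C=O → ether.
  CH(Br): halogen on an sp³ carbon → alkyl halide.
  CH(COOH): pendant –COOH: carbonyl C bonded to C and –OH → carboxylic acid.
  CH(OH): –OH on an sp³ carbon → alcohol (secondary).
  CH(COOH): pendant –COOH: carbonyl C bonded to C and –OH → carboxylic acid.
  CH(OH): –OH on an sp³ carbon → alcohol (secondary).
  CH(NHCOCH3): pendant –NHC(=O)CH3: N bonded to a carbonyl → amide (not amine).
  C≡CH: C≡C triple bond → alkyne.
Alcohol appears at: HOCH2, CH(OH), CH(OH), CH(OH) → 4.

4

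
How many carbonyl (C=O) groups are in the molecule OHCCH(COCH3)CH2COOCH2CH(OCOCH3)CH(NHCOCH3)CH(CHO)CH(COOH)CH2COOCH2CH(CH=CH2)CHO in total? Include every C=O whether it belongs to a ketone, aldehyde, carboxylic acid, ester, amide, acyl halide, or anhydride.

OHC: aldehyde, 1 C=O (running total 1).
CH(COCH3): ketone, 1 C=O (running total 2).
CH2COOCH2: ester, 1 C=O (running total 3).
CH(OCOCH3): ester, 1 C=O (running total 4).
CH(NHCOCH3): amide, 1 C=O (running total 5).
CH(CHO): aldehyde, 1 C=O (running total 6).
CH(COOH): carboxylic acid, 1 C=O (running total 7).
CH2COOCH2: ester, 1 C=O (running total 8).
CHO: aldehyde, 1 C=O (running total 9).

9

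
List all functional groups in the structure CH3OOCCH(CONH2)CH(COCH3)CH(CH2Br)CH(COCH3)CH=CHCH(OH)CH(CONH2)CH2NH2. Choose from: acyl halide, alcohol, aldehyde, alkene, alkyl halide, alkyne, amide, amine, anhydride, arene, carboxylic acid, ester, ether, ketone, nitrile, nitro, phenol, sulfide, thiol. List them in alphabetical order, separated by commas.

alcohol, alkene, alkyl halide, amide, amine, ester, ketone

Reading the structure from left to right:
  CH3OOC: CH3O–C(=O)–: carbonyl C bonded to C and to –OCH3 → ester (not ketone + ether).
  CH(CONH2): pendant –CONH2: carbonyl C bonded to C and N → amide.
  CH(COCH3): pendant –COCH3: carbonyl C bonded to two carbons → ketone.
  CH(CH2Br): pendant –CH2X: halogen on sp³ carbon → alkyl halide.
  CH(COCH3): pendant –COCH3: carbonyl C bonded to two carbons → ketone.
  CH=CH: C=C double bond → alkene.
  CH(OH): –OH on an sp³ carbon → alcohol (secondary).
  CH(CONH2): pendant –CONH2: carbonyl C bonded to C and N → amide.
  CH2NH2: –NH2 on an sp³ carbon with no adjacent C=O → amine.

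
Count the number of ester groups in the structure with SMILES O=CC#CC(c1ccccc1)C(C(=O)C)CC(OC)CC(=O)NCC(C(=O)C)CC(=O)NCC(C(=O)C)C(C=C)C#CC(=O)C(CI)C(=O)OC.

terminal –CHO: carbonyl C bonded to H and C → aldehyde.
C≡C triple bond → alkyne.
pendant –C6H5: benzene ring → arene.
pendant –COCH3: carbonyl C bonded to two carbons → ketone.
pendant –OCH3: C–O–C with sp³ C, no adjacent C=O → ether.
–C(=O)–N– linkage → amide (the N is not an amine).
pendant –COCH3: carbonyl C bonded to two carbons → ketone.
–C(=O)–N– linkage → amide (the N is not an amine).
pendant –COCH3: carbonyl C bonded to two carbons → ketone.
pendant –CH=CH2: C=C double bond → alkene.
C≡C triple bond → alkyne.
–C(=O)– with carbon on both sides → ketone.
pendant –CH2X: halogen on sp³ carbon → alkyl halide.
–C(=O)OCH3: carbonyl C bonded to C and to –OCH3 → ester (not ketone + ether).
Ester appears at: COOCH3 → 1.

1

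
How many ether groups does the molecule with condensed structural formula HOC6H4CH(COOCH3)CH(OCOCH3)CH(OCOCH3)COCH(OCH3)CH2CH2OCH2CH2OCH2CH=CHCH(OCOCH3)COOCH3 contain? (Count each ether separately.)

3

Taking each segment in turn:
  HOC6H4: –OH attached directly to an aromatic ring → phenol (not alcohol); the ring itself is an arene.
  CH(COOCH3): pendant –COOCH3: carbonyl C bonded to C and –OCH3 → ester.
  CH(OCOCH3): pendant –OC(=O)CH3: an acyloxy group → ester.
  CH(OCOCH3): pendant –OC(=O)CH3: an acyloxy group → ester.
  CO: –C(=O)– with carbon on both sides → ketone.
  CH(OCH3): pendant –OCH3: C–O–C with sp³ C, no adjacent C=O → ether.
  CH2OCH2: C–O–C with sp³ carbons on both sides and no adjacent C=O → ether.
  CH2OCH2: C–O–C with sp³ carbons on both sides and no adjacent C=O → ether.
  CH=CH: C=C double bond → alkene.
  CH(OCOCH3): pendant –OC(=O)CH3: an acyloxy group → ester.
  COOCH3: –C(=O)OCH3: carbonyl C bonded to C and to –OCH3 → ester (not ketone + ether).
Ether appears at: CH(OCH3), CH2OCH2, CH2OCH2 → 3.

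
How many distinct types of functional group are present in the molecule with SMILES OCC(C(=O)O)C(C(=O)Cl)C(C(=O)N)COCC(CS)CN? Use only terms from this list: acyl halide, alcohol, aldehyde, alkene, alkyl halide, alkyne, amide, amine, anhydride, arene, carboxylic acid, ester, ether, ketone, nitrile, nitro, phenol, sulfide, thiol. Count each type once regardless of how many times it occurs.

HO– on an sp³ carbon → alcohol.
pendant –COOH: carbonyl C bonded to C and –OH → carboxylic acid.
pendant –C(=O)X: carbonyl C bonded to C and halogen → acyl halide.
pendant –CONH2: carbonyl C bonded to C and N → amide.
C–O–C with sp³ carbons on both sides and no adjacent C=O → ether.
pendant –CH2SH → thiol.
–NH2 on an sp³ carbon with no adjacent C=O → amine.
Distinct types present: acyl halide, alcohol, amide, amine, carboxylic acid, ether, thiol.

7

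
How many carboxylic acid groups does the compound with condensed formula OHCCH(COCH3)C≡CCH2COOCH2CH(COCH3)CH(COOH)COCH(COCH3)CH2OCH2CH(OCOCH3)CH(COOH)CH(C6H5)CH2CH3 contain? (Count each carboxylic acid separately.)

terminal –CHO: carbonyl C bonded to H and C → aldehyde.
pendant –COCH3: carbonyl C bonded to two carbons → ketone.
C≡C triple bond → alkyne.
–C(=O)–O–C with C on the carbonyl side → ester.
pendant –COCH3: carbonyl C bonded to two carbons → ketone.
pendant –COOH: carbonyl C bonded to C and –OH → carboxylic acid.
–C(=O)– with carbon on both sides → ketone.
pendant –COCH3: carbonyl C bonded to two carbons → ketone.
C–O–C with sp³ carbons on both sides and no adjacent C=O → ether.
pendant –OC(=O)CH3: an acyloxy group → ester.
pendant –COOH: carbonyl C bonded to C and –OH → carboxylic acid.
pendant –C6H5: benzene ring → arene.
Carboxylic acid appears at: CH(COOH), CH(COOH) → 2.

2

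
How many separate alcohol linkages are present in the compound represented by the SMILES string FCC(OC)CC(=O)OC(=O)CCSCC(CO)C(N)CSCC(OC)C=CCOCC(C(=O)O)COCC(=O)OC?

halogen on an sp³ carbon → alkyl halide.
pendant –OCH3: C–O–C with sp³ C, no adjacent C=O → ether.
two acyl groups sharing one oxygen, –C(=O)–O–C(=O)– → anhydride.
C–S–C linkage → sulfide (thioether).
pendant –CH2OH on an sp³ backbone C → alcohol.
–NH2 on an sp³ carbon with no adjacent C=O → amine.
C–S–C linkage → sulfide (thioether).
pendant –OCH3: C–O–C with sp³ C, no adjacent C=O → ether.
C=C double bond → alkene.
C–O–C with sp³ carbons on both sides and no adjacent C=O → ether.
pendant –COOH: carbonyl C bonded to C and –OH → carboxylic acid.
C–O–C with sp³ carbons on both sides and no adjacent C=O → ether.
–C(=O)OCH3: carbonyl C bonded to C and to –OCH3 → ester (not ketone + ether).
Alcohol appears at: CH(CH2OH) → 1.

1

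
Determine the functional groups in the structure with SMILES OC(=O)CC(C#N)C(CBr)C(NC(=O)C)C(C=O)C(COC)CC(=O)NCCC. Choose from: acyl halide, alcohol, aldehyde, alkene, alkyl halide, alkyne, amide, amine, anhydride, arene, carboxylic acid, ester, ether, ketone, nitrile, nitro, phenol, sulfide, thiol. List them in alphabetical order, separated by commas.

Taking each segment in turn:
  HOOC: –COOH: carbonyl C bonded to –OH and C → carboxylic acid (the –OH is not a separate alcohol).
  CH(CN): pendant –C≡N: nitrile.
  CH(CH2Br): pendant –CH2X: halogen on sp³ carbon → alkyl halide.
  CH(NHCOCH3): pendant –NHC(=O)CH3: N bonded to a carbonyl → amide (not amine).
  CH(CHO): pendant –CHO: carbonyl C bonded to C and H → aldehyde.
  CH(CH2OCH3): pendant –CH2OCH3: C–O–C linkage → ether.
  CH2CONHCH2: –C(=O)–N– linkage → amide (the N is not an amine).

aldehyde, alkyl halide, amide, carboxylic acid, ether, nitrile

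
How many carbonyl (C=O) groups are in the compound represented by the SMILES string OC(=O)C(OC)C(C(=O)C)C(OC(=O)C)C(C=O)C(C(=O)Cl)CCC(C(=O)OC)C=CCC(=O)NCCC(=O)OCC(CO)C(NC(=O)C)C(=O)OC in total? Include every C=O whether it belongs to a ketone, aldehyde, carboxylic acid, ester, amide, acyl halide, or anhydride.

HOOC: carboxylic acid, 1 C=O (running total 1).
CH(COCH3): ketone, 1 C=O (running total 2).
CH(OCOCH3): ester, 1 C=O (running total 3).
CH(CHO): aldehyde, 1 C=O (running total 4).
CH(COCl): acyl halide, 1 C=O (running total 5).
CH(COOCH3): ester, 1 C=O (running total 6).
CH2CONHCH2: amide, 1 C=O (running total 7).
CH2COOCH2: ester, 1 C=O (running total 8).
CH(NHCOCH3): amide, 1 C=O (running total 9).
COOCH3: ester, 1 C=O (running total 10).

10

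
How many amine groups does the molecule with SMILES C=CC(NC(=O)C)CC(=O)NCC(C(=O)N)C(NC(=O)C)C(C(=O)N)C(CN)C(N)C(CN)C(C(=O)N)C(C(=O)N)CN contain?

C=C double bond → alkene.
pendant –NHC(=O)CH3: N bonded to a carbonyl → amide (not amine).
–C(=O)–N– linkage → amide (the N is not an amine).
pendant –CONH2: carbonyl C bonded to C and N → amide.
pendant –NHC(=O)CH3: N bonded to a carbonyl → amide (not amine).
pendant –CONH2: carbonyl C bonded to C and N → amide.
pendant –CH2NH2: N on sp³ C, no adjacent C=O → amine.
–NH2 on an sp³ carbon with no adjacent C=O → amine.
pendant –CH2NH2: N on sp³ C, no adjacent C=O → amine.
pendant –CONH2: carbonyl C bonded to C and N → amide.
pendant –CONH2: carbonyl C bonded to C and N → amide.
–NH2 on an sp³ carbon with no adjacent C=O → amine.
Amine appears at: CH(CH2NH2), CH(NH2), CH(CH2NH2), CH2NH2 → 4.

4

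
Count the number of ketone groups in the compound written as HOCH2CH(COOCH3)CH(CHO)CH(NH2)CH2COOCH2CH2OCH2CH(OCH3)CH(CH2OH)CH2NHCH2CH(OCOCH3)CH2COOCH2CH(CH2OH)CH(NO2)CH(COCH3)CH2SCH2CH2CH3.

1

Working along the chain:
  HOCH2: HO– on an sp³ carbon → alcohol.
  CH(COOCH3): pendant –COOCH3: carbonyl C bonded to C and –OCH3 → ester.
  CH(CHO): pendant –CHO: carbonyl C bonded to C and H → aldehyde.
  CH(NH2): –NH2 on an sp³ carbon with no adjacent C=O → amine.
  CH2COOCH2: –C(=O)–O–C with C on the carbonyl side → ester.
  CH2OCH2: C–O–C with sp³ carbons on both sides and no adjacent C=O → ether.
  CH(OCH3): pendant –OCH3: C–O–C with sp³ C, no adjacent C=O → ether.
  CH(CH2OH): pendant –CH2OH on an sp³ backbone C → alcohol.
  CH2NHCH2: C–N–C with sp³ carbons and no adjacent C=O → amine (secondary).
  CH(OCOCH3): pendant –OC(=O)CH3: an acyloxy group → ester.
  CH2COOCH2: –C(=O)–O–C with C on the carbonyl side → ester.
  CH(CH2OH): pendant –CH2OH on an sp³ backbone C → alcohol.
  CH(NO2): –NO2 on an sp³ carbon → nitro (the N=O is not a carbonyl).
  CH(COCH3): pendant –COCH3: carbonyl C bonded to two carbons → ketone.
  CH2SCH2: C–S–C linkage → sulfide (thioether).
Ketone appears at: CH(COCH3) → 1.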